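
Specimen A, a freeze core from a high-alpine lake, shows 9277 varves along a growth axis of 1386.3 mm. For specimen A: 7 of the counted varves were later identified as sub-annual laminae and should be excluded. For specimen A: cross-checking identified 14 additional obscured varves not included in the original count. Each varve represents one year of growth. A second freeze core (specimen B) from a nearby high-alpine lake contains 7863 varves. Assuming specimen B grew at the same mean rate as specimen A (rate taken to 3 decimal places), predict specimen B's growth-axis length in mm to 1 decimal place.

1171.6 mm

Specimen A: adjusted count: 9277 − 7 + 14 = 9284 varves.
A: 1386.3 mm over 9284 years gives 1386.3 / 9284 ≈ 0.149 mm/year.
Length of B = 0.149 × 7863 = 1171.6 mm.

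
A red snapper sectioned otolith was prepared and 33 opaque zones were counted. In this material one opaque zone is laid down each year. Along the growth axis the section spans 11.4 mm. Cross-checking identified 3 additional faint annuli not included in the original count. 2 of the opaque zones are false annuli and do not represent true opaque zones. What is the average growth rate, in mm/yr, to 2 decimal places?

Correcting the raw count gives 33 − 2 + 3 = 34 true opaque zones.
Extension rate ≈ 11.4 / 34 = 0.34 mm/yr.

0.34 mm/yr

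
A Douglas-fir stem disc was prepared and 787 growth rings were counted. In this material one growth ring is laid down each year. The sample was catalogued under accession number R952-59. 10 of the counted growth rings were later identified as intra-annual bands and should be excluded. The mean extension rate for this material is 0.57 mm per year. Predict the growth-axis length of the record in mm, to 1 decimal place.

True growth ring count = 787 − 10 = 777.
777 years at 0.57 mm/year gives 0.57 × 777 = 442.9 mm.

442.9 mm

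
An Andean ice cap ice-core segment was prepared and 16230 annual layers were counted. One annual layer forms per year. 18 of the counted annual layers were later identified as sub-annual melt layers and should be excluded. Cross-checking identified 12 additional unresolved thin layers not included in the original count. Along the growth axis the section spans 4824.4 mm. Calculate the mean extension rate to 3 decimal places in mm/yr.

0.297 mm/yr

True annual layer count = 16230 − 18 + 12 = 16224.
Mean rate = 4824.4 mm / 16224 years ≈ 0.297 mm/yr.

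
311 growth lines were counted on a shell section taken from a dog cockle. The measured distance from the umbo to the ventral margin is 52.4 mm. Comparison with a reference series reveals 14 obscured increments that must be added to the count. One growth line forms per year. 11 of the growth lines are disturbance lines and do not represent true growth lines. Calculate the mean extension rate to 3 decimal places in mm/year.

0.167 mm/year

Adjusted count: 311 − 11 + 14 = 314 growth lines.
Mean rate = 52.4 mm / 314 years ≈ 0.167 mm/year.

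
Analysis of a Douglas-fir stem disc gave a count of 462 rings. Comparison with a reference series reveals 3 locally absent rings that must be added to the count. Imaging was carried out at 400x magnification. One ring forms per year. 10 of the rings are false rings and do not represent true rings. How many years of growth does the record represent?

True ring count = 462 − 10 + 3 = 455.
One ring per year makes the duration 455 years.

455 yr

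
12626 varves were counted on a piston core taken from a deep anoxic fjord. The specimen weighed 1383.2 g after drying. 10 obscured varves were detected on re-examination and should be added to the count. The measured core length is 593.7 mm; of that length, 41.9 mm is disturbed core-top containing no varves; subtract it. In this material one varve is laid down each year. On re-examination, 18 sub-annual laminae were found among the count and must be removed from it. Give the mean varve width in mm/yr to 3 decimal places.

0.044 mm/yr

After corrections the count is 12626 − 18 + 10 = 12618 varves.
Net length = 593.7 − 41.9 = 551.8 mm.
551.8 mm over 12618 years gives 551.8 / 12618 ≈ 0.044 mm/yr.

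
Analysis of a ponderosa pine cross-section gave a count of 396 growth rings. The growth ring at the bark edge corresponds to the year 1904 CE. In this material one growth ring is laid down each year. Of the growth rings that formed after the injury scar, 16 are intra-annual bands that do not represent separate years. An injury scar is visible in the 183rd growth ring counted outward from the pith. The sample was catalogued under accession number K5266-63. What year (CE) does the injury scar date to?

1707 CE

396 − 183 = 213 growth rings lie beyond the injury scar toward the bark edge.
Excluding 16 false growth rings: 213 − 16 = 197.
Counting back 197 years from 1904 CE places the injury scar in 1904 − 197 = 1707 CE.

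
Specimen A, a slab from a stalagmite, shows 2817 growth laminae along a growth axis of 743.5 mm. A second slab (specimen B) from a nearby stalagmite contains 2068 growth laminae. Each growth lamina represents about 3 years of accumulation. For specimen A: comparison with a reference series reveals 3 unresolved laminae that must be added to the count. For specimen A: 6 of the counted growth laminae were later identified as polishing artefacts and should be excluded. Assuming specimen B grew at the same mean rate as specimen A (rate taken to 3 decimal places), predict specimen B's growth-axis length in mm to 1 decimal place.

Specimen A: true growth lamina count = 2817 − 6 + 3 = 2814.
Specimen A: 2814 growth laminae at 3 years each span 2814 × 3 = 8442 years.
A: Mean rate = 743.5 mm / 8442 years ≈ 0.088 mm/yr.
Specimen B: 2068 growth laminae at 3 years each span 2068 × 3 = 6204 years. B's length ≈ 0.088 × 6204 = 546.0 mm.

546.0 mm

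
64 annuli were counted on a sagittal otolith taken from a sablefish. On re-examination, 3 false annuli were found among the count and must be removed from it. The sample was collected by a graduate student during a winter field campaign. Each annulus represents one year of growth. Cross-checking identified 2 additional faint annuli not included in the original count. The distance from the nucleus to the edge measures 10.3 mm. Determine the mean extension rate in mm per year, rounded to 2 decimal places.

0.16 mm per year

Correcting the raw count gives 64 − 3 + 2 = 63 true annuli.
10.3 mm over 63 years gives 10.3 / 63 ≈ 0.16 mm per year.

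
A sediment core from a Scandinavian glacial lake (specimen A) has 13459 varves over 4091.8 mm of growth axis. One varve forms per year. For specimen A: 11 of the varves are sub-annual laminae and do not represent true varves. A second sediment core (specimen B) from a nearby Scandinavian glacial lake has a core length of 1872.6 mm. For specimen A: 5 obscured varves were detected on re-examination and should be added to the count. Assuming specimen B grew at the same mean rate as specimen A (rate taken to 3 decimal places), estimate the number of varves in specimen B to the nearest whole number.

6160 varves

Specimen A: adjusted count: 13459 − 11 + 5 = 13453 varves.
A: Mean rate = 4091.8 mm / 13453 years ≈ 0.304 mm/yr.
B spans 1872.6 / 0.304 = 6159.87 years ≈ 6160 varves.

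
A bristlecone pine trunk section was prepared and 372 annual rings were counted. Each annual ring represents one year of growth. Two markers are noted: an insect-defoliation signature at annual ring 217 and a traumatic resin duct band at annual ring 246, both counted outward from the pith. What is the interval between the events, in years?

The two markers are separated by 246 − 217 = 29 annual rings.
At one annual ring per year, 29 years elapsed between them.

29 yr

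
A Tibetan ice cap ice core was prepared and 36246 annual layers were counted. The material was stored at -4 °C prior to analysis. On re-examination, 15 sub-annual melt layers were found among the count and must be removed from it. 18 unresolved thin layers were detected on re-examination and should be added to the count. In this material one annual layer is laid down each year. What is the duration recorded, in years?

36249 years

Adjusted count: 36246 − 15 + 18 = 36249 annual layers.
One annual layer per year makes the duration 36249 years.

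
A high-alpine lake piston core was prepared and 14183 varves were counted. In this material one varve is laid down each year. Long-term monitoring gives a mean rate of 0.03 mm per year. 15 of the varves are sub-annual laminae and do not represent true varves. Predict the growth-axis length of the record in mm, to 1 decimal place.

425.0 mm

Adjusted count: 14183 − 15 = 14168 varves.
Predicted length = 0.03 mm/year × 14168 years = 425.0 mm.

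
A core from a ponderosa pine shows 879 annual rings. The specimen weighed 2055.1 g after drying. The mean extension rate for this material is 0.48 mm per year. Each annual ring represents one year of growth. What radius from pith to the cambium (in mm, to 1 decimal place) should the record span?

879 years of growth are recorded.
Predicted length = 0.48 mm/year × 879 years = 421.9 mm.

421.9 mm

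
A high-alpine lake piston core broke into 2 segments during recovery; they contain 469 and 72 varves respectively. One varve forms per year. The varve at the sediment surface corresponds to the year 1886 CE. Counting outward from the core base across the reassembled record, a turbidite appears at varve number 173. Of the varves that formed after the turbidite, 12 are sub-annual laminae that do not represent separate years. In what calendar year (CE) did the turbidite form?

1530 CE

Total varves = 469 + 72 = 541.
Between varve 173 and the sediment surface there are 541 − 173 = 368 varves.
Removing the 12 false varves leaves 368 − 12 = 356 true varves beyond the turbidite.
1886 − 356 = 1530 CE.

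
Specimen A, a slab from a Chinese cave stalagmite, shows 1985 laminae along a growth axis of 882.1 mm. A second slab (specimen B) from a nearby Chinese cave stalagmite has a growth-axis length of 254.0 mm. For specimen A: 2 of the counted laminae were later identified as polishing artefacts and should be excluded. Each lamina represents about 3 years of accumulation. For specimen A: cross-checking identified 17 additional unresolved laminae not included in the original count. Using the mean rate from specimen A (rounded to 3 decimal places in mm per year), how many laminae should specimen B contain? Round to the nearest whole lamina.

Specimen A: adjusted count: 1985 − 2 + 17 = 2000 laminae.
Specimen A: 2000 laminae at 3 years each span 2000 × 3 = 6000 years.
A: Mean rate = 882.1 mm / 6000 years ≈ 0.147 mm/yr.
For B, 254.0 / 0.147 = 1727.89 years; at 3 years per lamina that is 1727.89 / 3 ≈ 576 laminae.

576 laminae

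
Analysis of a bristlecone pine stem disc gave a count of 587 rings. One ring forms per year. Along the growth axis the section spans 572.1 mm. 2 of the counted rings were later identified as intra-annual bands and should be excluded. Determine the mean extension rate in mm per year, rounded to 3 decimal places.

Correcting the raw count gives 587 − 2 = 585 true rings.
Mean rate = 572.1 mm / 585 years ≈ 0.978 mm per year.

0.978 mm per year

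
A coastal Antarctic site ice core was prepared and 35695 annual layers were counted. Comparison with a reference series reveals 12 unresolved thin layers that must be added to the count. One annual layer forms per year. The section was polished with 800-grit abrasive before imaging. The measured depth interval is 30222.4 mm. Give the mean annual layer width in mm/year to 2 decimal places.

Adjusted count: 35695 + 12 = 35707 annual layers.
Extension rate ≈ 30222.4 / 35707 = 0.85 mm/year.

0.85 mm/year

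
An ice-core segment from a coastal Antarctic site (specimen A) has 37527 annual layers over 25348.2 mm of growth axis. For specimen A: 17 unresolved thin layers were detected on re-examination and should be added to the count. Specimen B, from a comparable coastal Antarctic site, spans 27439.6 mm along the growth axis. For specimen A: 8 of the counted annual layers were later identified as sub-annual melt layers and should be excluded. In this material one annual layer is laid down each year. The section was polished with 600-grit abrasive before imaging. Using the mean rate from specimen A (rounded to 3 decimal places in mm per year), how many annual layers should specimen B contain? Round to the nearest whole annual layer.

40651 annual layers

Specimen A: correcting the raw count gives 37527 − 8 + 17 = 37536 true annual layers.
A: Extension rate ≈ 25348.2 / 37536 = 0.675 mm per year.
Specimen B: 27439.6 mm / 0.675 mm per year = 40651.26 years ≈ 40651 annual layers.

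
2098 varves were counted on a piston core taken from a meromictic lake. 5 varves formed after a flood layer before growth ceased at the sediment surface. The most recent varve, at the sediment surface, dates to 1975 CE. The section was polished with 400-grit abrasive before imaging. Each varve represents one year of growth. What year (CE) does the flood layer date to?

There are 5 varves younger than the flood layer.
1975 − 5 = 1970 CE.

1970 CE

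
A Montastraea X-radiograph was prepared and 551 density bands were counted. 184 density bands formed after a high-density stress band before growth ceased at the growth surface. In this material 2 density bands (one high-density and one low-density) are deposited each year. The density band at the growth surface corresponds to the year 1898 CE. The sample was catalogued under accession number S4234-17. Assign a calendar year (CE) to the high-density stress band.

184 density bands formed after the high-density stress band.
With 2 density bands per year, 184 / 2 = 92 years.
The density band at the growth surface is 1898 CE, so the high-density stress band dates to 1898 − 92 = 1806 CE.

1806 CE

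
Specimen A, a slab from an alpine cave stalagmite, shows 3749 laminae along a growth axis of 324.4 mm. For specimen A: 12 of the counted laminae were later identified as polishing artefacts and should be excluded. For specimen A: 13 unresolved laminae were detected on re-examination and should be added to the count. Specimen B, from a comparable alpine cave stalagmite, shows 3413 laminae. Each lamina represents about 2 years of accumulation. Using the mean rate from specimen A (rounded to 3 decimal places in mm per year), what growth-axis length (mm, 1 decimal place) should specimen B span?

293.5 mm

Specimen A: correcting the raw count gives 3749 − 12 + 13 = 3750 true laminae.
Specimen A: 3750 laminae at 2 years each span 3750 × 2 = 7500 years.
A: Extension rate ≈ 324.4 / 7500 = 0.043 mm/yr.
Specimen B: at 2 years per lamina, 3413 × 2 = 6826 years. Length of B = 0.043 × 6826 = 293.5 mm.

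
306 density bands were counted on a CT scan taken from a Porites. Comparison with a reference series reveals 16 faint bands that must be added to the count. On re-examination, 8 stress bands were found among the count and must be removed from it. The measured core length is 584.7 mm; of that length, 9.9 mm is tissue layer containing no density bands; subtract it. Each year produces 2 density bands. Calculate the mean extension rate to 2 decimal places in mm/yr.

3.66 mm/yr

Correcting the raw count gives 306 − 8 + 16 = 314 true density bands.
Dividing by 2 density bands per year: 314 / 2 = 157 years.
Removing the 9.9 mm offcut leaves 584.7 − 9.9 = 574.8 mm.
Mean rate = 574.8 mm / 157 years ≈ 3.66 mm/yr.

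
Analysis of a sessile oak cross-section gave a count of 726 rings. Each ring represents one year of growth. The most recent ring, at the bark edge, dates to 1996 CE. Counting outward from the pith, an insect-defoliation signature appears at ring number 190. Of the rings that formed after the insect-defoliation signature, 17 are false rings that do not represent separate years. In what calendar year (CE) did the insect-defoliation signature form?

The insect-defoliation signature sits at ring 190 from the pith, so 726 − 190 = 536 rings formed after it.
Removing the 17 false rings leaves 536 − 17 = 519 true rings beyond the insect-defoliation signature.
The ring at the bark edge is 1996 CE, so the insect-defoliation signature dates to 1996 − 519 = 1477 CE.

1477 CE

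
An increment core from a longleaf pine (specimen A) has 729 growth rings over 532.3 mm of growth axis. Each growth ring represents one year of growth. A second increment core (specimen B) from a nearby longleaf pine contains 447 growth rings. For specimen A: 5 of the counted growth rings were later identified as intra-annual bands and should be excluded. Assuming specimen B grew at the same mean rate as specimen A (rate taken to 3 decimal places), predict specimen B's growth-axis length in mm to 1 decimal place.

328.5 mm

Specimen A: true growth ring count = 729 − 5 = 724.
A: Extension rate ≈ 532.3 / 724 = 0.735 mm/year.
B's length ≈ 0.735 × 447 = 328.5 mm.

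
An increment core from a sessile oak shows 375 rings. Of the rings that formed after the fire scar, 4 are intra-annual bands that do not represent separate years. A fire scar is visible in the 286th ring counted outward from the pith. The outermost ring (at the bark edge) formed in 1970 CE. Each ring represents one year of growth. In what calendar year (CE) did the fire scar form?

1885 CE

375 − 286 = 89 rings lie beyond the fire scar toward the bark edge.
Removing the 4 false rings leaves 89 − 4 = 85 true rings beyond the fire scar.
Counting back 85 years from 1970 CE places the fire scar in 1970 − 85 = 1885 CE.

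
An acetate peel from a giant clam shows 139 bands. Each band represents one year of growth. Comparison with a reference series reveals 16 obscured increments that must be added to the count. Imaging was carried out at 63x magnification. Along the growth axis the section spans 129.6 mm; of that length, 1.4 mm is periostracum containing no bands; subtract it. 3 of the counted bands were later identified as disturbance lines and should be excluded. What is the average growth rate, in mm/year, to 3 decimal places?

True band count = 139 − 3 + 16 = 152.
The growth record spans 129.6 − 1.4 = 128.2 mm.
Mean rate = 128.2 mm / 152 years ≈ 0.843 mm/year.

0.843 mm/year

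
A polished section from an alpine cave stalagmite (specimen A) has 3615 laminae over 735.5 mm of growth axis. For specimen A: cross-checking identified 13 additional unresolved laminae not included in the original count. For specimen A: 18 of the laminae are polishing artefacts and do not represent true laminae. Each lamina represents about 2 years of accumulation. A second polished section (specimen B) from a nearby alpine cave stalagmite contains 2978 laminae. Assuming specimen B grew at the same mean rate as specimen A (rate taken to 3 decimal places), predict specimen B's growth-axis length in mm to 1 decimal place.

607.5 mm

Specimen A: true lamina count = 3615 − 18 + 13 = 3610.
Specimen A: 3610 laminae at 2 years each span 3610 × 2 = 7220 years.
A: Extension rate ≈ 735.5 / 7220 = 0.102 mm/year.
Specimen B: multiplying by 2 years per lamina: 2978 × 2 = 5956 years. B's length ≈ 0.102 × 5956 = 607.5 mm.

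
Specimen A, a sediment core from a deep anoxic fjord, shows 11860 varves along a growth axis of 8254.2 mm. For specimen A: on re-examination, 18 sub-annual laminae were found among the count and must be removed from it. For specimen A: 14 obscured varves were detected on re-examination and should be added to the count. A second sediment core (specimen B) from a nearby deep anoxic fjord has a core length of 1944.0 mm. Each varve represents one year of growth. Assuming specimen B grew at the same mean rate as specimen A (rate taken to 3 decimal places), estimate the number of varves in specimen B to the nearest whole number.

Specimen A: true varve count = 11860 − 18 + 14 = 11856.
A: 8254.2 mm over 11856 years gives 8254.2 / 11856 ≈ 0.696 mm/year.
For B, 1944.0 / 0.696 = 2793.10 years ≈ 2793 varves.

2793 varves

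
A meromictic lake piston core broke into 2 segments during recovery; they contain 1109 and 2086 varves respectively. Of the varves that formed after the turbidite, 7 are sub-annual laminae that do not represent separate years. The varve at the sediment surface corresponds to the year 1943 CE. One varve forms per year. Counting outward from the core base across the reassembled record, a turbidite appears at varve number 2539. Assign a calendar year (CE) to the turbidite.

Total varves = 1109 + 2086 = 3195.
Between varve 2539 and the sediment surface there are 3195 − 2539 = 656 varves.
Removing the 7 false varves leaves 656 − 7 = 649 true varves beyond the turbidite.
Counting back 649 years from 1943 CE places the turbidite in 1943 − 649 = 1294 CE.

1294 CE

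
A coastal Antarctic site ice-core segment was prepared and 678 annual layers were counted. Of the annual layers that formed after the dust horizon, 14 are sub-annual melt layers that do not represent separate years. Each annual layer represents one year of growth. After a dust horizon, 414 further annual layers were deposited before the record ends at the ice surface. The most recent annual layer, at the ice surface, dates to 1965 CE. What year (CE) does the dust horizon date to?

There are 414 annual layers younger than the dust horizon.
Removing the 14 false annual layers leaves 414 − 14 = 400 true annual layers beyond the dust horizon.
The annual layer at the ice surface is 1965 CE, so the dust horizon dates to 1965 − 400 = 1565 CE.

1565 CE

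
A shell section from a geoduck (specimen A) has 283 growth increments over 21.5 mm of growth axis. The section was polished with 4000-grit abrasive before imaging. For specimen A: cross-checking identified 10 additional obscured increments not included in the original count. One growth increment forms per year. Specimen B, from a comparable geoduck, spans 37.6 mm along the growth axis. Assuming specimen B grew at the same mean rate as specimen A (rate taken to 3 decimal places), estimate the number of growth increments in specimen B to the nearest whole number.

515 growth increments

Specimen A: adjusted count: 283 + 10 = 293 growth increments.
A: 21.5 mm over 293 years gives 21.5 / 293 ≈ 0.073 mm/yr.
For B, 37.6 / 0.073 = 515.07 years ≈ 515 growth increments.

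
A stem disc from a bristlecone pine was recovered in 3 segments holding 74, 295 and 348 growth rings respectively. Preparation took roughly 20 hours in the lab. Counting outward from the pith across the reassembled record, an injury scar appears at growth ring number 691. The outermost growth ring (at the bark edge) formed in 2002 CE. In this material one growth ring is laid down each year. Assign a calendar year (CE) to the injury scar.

Total growth rings = 74 + 295 + 348 = 717.
Between growth ring 691 and the bark edge there are 717 − 691 = 26 growth rings.
Counting back 26 years from 2002 CE places the injury scar in 2002 − 26 = 1976 CE.

1976 CE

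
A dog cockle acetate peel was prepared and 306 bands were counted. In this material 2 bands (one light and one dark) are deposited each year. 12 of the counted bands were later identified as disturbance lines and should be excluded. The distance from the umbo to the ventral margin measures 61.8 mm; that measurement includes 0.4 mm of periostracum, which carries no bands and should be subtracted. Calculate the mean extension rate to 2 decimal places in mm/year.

0.42 mm/year

True band count = 306 − 12 = 294.
294 bands at 2 per year is 294 / 2 = 147 years.
The growth record spans 61.8 − 0.4 = 61.4 mm.
Mean rate = 61.4 mm / 147 years ≈ 0.42 mm/year.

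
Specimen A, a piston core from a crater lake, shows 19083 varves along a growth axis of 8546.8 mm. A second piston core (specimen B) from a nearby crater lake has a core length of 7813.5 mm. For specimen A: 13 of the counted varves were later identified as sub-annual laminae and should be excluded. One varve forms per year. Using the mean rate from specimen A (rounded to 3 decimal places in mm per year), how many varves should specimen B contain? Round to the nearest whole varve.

17441 varves

Specimen A: correcting the raw count gives 19083 − 13 = 19070 true varves.
A: 8546.8 mm over 19070 years gives 8546.8 / 19070 ≈ 0.448 mm/year.
For B, 7813.5 / 0.448 = 17440.85 years ≈ 17441 varves.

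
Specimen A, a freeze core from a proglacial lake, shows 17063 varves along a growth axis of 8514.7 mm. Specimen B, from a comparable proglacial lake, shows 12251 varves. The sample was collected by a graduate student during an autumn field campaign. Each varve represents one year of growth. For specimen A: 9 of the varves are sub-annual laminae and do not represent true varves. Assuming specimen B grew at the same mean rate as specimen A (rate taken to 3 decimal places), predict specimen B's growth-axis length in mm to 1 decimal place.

6113.2 mm

Specimen A: after corrections the count is 17063 − 9 = 17054 varves.
A: Extension rate ≈ 8514.7 / 17054 = 0.499 mm/yr.
Length of B = 0.499 × 12251 = 6113.2 mm.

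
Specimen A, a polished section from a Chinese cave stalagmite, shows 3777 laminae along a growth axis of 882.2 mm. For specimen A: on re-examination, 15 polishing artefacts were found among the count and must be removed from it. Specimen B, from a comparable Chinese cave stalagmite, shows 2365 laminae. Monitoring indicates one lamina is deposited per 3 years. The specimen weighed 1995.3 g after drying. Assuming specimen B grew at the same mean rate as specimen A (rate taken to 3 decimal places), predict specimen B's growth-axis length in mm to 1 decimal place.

553.4 mm

Specimen A: after corrections the count is 3777 − 15 = 3762 laminae.
Specimen A: 3762 laminae at 3 years each span 3762 × 3 = 11286 years.
A: 882.2 mm over 11286 years gives 882.2 / 11286 ≈ 0.078 mm/year.
Specimen B: multiplying by 3 years per lamina: 2365 × 3 = 7095 years. B's length ≈ 0.078 × 7095 = 553.4 mm.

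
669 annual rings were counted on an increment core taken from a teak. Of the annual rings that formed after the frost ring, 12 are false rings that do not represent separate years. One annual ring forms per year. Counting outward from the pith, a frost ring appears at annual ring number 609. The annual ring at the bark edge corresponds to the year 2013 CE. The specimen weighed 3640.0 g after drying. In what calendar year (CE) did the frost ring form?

1965 CE

The frost ring sits at annual ring 609 from the pith, so 669 − 609 = 60 annual rings formed after it.
60 − 12 false = 48 true annual rings after the frost ring.
2013 − 48 = 1965 CE.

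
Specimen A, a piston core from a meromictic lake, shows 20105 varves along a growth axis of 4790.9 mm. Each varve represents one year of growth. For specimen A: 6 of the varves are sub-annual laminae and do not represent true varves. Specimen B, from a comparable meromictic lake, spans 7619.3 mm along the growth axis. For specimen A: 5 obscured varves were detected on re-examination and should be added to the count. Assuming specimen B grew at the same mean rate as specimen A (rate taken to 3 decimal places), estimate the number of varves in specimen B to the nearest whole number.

32014 varves

Specimen A: true varve count = 20105 − 6 + 5 = 20104.
A: Mean rate = 4790.9 mm / 20104 years ≈ 0.238 mm/yr.
For B, 7619.3 / 0.238 = 32013.87 years ≈ 32014 varves.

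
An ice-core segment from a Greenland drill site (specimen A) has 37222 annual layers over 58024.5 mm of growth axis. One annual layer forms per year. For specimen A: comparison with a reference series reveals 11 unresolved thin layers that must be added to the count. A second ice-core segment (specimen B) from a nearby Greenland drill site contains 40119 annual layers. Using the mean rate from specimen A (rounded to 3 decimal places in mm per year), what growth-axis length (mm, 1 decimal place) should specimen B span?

62505.4 mm

Specimen A: correcting the raw count gives 37222 + 11 = 37233 true annual layers.
A: 58024.5 mm over 37233 years gives 58024.5 / 37233 ≈ 1.558 mm/year.
B's length ≈ 1.558 × 40119 = 62505.4 mm.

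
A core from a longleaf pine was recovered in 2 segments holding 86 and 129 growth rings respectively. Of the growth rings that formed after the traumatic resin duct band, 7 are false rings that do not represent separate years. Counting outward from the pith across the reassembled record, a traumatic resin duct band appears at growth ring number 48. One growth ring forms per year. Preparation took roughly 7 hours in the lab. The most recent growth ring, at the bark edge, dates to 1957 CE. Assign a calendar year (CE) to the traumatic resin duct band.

Total growth rings = 86 + 129 = 215.
The traumatic resin duct band sits at growth ring 48 from the pith, so 215 − 48 = 167 growth rings formed after it.
Removing the 7 false growth rings leaves 167 − 7 = 160 true growth rings beyond the traumatic resin duct band.
Counting back 160 years from 1957 CE places the traumatic resin duct band in 1957 − 160 = 1797 CE.

1797 CE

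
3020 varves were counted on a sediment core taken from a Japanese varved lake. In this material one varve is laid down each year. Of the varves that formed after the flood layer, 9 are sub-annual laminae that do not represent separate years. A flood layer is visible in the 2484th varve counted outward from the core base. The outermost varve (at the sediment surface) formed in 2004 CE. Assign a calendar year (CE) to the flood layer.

1477 CE

3020 − 2484 = 536 varves lie beyond the flood layer toward the sediment surface.
Removing the 9 false varves leaves 536 − 9 = 527 true varves beyond the flood layer.
2004 − 527 = 1477 CE.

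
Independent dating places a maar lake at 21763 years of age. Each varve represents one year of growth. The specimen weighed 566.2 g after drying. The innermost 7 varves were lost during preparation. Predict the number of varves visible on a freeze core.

21756 varves

At one varve per year, 21763 years correspond to 21763 varves.
Subtracting the 7 varves not captured gives 21763 − 7 = 21756 varves in the record.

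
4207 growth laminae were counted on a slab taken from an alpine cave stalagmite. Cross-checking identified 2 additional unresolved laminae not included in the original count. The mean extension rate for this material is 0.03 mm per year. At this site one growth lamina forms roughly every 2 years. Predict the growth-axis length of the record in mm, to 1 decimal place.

Adjusted count: 4207 + 2 = 4209 growth laminae.
4209 growth laminae at 2 years each span 4209 × 2 = 8418 years.
Predicted length = 0.03 mm/year × 8418 years = 252.5 mm.

252.5 mm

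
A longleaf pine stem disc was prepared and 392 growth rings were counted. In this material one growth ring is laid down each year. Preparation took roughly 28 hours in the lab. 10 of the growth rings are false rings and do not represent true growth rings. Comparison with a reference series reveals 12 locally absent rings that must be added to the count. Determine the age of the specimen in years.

394 years

Correcting the raw count gives 392 − 10 + 12 = 394 true growth rings.
One growth ring per year makes the duration 394 years.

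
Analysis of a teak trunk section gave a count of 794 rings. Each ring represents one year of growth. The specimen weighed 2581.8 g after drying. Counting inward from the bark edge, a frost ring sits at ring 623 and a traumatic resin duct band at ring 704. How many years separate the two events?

81 years

The two markers are separated by 704 − 623 = 81 rings.
One ring per year makes the interval 81 years.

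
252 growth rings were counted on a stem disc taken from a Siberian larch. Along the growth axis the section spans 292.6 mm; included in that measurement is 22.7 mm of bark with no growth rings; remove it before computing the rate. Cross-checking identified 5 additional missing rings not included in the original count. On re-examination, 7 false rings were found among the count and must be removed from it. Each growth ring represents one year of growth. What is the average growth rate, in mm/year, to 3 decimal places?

1.080 mm/year

After corrections the count is 252 − 7 + 5 = 250 growth rings.
The growth record spans 292.6 − 22.7 = 269.9 mm.
269.9 mm over 250 years gives 269.9 / 250 ≈ 1.080 mm/year.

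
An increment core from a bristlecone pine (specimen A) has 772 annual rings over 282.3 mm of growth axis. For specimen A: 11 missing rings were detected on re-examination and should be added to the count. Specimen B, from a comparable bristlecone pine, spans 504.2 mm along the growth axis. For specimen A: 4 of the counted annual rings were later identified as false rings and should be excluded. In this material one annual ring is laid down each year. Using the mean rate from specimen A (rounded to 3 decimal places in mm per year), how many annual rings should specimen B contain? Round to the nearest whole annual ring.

1393 annual rings

Specimen A: true annual ring count = 772 − 4 + 11 = 779.
A: Mean rate = 282.3 mm / 779 years ≈ 0.362 mm per year.
For B, 504.2 / 0.362 = 1392.82 years ≈ 1393 annual rings.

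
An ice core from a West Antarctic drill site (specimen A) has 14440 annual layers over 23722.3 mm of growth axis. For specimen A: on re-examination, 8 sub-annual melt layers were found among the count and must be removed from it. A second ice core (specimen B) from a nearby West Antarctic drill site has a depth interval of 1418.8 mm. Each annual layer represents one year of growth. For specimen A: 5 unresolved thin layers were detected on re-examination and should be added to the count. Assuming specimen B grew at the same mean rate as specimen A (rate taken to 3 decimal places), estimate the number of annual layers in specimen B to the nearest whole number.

864 annual layers

Specimen A: after corrections the count is 14440 − 8 + 5 = 14437 annual layers.
A: 23722.3 mm over 14437 years gives 23722.3 / 14437 ≈ 1.643 mm/year.
B spans 1418.8 / 1.643 = 863.54 years ≈ 864 annual layers.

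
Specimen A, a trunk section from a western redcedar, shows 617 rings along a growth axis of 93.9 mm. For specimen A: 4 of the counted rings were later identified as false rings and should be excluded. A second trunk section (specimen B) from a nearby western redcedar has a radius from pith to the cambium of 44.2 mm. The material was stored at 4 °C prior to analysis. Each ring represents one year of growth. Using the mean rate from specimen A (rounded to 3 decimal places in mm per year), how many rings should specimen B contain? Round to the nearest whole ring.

289 rings

Specimen A: true ring count = 617 − 4 = 613.
A: Mean rate = 93.9 mm / 613 years ≈ 0.153 mm/year.
For B, 44.2 / 0.153 = 288.89 years ≈ 289 rings.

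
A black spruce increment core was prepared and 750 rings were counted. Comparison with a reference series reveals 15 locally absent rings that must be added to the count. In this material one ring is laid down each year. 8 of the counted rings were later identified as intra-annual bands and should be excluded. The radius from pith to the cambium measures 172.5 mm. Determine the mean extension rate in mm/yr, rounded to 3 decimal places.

True ring count = 750 − 8 + 15 = 757.
Mean rate = 172.5 mm / 757 years ≈ 0.228 mm/yr.

0.228 mm/yr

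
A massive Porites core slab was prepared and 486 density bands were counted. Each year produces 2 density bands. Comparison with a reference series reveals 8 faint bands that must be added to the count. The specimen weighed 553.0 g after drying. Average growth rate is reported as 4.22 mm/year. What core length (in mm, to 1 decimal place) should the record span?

1042.3 mm

Correcting the raw count gives 486 + 8 = 494 true density bands.
Dividing by 2 density bands per year: 494 / 2 = 247 years.
Length ≈ 4.22 × 247 = 1042.3 mm.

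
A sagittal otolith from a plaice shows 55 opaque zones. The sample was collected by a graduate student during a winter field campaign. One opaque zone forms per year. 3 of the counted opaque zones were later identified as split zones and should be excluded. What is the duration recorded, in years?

52 years

Adjusted count: 55 − 3 = 52 opaque zones.
One opaque zone per year makes the duration 52 years.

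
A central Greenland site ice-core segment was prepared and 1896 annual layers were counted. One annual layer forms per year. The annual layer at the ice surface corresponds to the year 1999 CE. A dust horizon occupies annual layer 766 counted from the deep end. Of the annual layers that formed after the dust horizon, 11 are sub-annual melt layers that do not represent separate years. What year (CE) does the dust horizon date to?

The dust horizon sits at annual layer 766 from the deep end, so 1896 − 766 = 1130 annual layers formed after it.
1130 − 11 false = 1119 true annual layers after the dust horizon.
1999 − 1119 = 880 CE.

880 CE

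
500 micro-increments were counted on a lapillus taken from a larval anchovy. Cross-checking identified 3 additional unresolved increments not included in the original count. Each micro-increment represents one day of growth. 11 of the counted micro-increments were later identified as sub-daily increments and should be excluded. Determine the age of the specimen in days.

Correcting the raw count gives 500 − 11 + 3 = 492 true micro-increments.
With a one-to-one micro-increment periodicity this is 492 days.

492 d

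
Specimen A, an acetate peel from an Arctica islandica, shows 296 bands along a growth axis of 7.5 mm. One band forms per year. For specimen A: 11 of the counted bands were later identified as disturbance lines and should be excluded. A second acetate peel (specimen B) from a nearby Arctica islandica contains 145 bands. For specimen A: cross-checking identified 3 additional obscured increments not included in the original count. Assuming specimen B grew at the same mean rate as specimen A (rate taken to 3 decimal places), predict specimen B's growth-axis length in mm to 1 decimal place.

Specimen A: after corrections the count is 296 − 11 + 3 = 288 bands.
A: 7.5 mm over 288 years gives 7.5 / 288 ≈ 0.026 mm per year.
B's length ≈ 0.026 × 145 = 3.8 mm.

3.8 mm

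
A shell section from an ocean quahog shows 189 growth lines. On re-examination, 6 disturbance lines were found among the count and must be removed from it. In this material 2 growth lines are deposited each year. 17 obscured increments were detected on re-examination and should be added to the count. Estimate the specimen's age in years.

Correcting the raw count gives 189 − 6 + 17 = 200 true growth lines.
200 growth lines at 2 per year is 200 / 2 = 100 years.

100 years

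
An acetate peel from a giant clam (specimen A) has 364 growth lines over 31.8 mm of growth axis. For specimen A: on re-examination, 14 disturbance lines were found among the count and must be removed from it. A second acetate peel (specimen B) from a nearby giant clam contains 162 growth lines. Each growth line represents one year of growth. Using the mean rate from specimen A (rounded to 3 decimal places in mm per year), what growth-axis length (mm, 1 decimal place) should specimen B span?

14.7 mm

Specimen A: after corrections the count is 364 − 14 = 350 growth lines.
A: 31.8 mm over 350 years gives 31.8 / 350 ≈ 0.091 mm/yr.
For B, 0.091 mm/year × 162 years = 14.7 mm.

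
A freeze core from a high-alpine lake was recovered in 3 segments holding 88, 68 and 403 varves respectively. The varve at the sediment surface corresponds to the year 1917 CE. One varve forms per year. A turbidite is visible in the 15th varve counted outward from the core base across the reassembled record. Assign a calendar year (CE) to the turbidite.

1373 CE

Total varves = 88 + 68 + 403 = 559.
Between varve 15 and the sediment surface there are 559 − 15 = 544 varves.
Counting back 544 years from 1917 CE places the turbidite in 1917 − 544 = 1373 CE.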